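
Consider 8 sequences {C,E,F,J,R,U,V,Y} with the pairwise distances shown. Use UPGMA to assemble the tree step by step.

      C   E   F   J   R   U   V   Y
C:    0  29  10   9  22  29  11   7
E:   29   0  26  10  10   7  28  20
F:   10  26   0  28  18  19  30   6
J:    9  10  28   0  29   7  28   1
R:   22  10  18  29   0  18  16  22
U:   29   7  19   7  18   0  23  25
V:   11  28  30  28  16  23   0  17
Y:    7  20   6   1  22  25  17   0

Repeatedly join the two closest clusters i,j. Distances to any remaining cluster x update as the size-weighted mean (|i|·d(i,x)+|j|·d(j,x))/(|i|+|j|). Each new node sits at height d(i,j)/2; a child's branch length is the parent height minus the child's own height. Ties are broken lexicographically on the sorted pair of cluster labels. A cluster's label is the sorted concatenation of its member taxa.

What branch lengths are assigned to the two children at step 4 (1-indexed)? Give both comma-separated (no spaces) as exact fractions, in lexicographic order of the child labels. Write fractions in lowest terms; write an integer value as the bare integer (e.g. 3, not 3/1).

iteration 1: select J,Y (d=1); attach at lengths (1/2, 1/2); label the merged cluster JY
  updated: d(C,JY)=8, d(E,JY)=15, d(F,JY)=17, d(JY,R)=51/2, d(JY,U)=16, d(JY,V)=45/2
iteration 2: select E,U (d=7); attach at lengths (7/2, 7/2); label the merged cluster EU
  updated: d(C,EU)=29, d(EU,F)=45/2, d(EU,JY)=31/2, d(EU,R)=14, d(EU,V)=51/2
iteration 3: select C,JY (d=8); attach at lengths (4, 7/2); label the merged cluster CJY
  updated: d(CJY,EU)=20, d(CJY,F)=44/3, d(CJY,R)=73/3, d(CJY,V)=56/3
iteration 4: select EU,R (d=14); attach at lengths (7/2, 7); label the merged cluster ERU
  updated: d(CJY,ERU)=193/9, d(ERU,F)=21, d(ERU,V)=67/3
iteration 5: select CJY,F (d=44/3); attach at lengths (10/3, 22/3); label the merged cluster CFJY
  updated: d(CFJY,ERU)=64/3, d(CFJY,V)=43/2
iteration 6: select CFJY,ERU (d=64/3); attach at lengths (10/3, 11/3); label the merged cluster CEFJRUY
  updated: d(CEFJRUY,V)=153/7
iteration 7: select CEFJRUY,V (d=153/7); attach at lengths (11/42, 153/14); label the merged cluster CEFJRUVY
final tree: ((((C:4,(J:1/2,Y:1/2):7/2):10/3,F:22/3):10/3,((E:7/2,U:7/2):7/2,R:7):11/3):11/42,V:153/14)
total length: 384/7

7/2,7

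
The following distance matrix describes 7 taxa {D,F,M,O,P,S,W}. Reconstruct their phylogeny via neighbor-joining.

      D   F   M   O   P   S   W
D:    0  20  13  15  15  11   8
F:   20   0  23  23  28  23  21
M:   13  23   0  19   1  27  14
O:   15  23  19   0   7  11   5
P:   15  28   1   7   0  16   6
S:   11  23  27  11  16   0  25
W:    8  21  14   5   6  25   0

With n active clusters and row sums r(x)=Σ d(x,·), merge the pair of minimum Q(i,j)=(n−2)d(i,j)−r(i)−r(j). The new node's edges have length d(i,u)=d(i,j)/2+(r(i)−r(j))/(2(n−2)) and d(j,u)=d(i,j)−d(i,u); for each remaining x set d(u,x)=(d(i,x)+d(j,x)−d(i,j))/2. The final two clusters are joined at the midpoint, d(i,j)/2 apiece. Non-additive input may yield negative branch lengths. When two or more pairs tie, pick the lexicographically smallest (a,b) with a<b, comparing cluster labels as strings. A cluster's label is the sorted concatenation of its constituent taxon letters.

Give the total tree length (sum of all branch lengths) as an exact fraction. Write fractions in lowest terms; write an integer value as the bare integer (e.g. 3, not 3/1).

45

step 1: merge (M,P) at d=1, Q=-165; branch lengths M→29/10, P→-19/10; new cluster MP
  updated: d(D,MP)=27/2, d(F,MP)=25, d(MP,O)=25/2, d(MP,S)=21, d(MP,W)=19/2
step 2: merge (O,W) at d=5, Q=-115; branch lengths O→9/4, W→11/4; new cluster OW
  updated: d(D,OW)=9, d(F,OW)=39/2, d(MP,OW)=17/2, d(OW,S)=31/2
step 3: merge (MP,OW) at d=17/2, Q=-95; branch lengths MP→41/6, OW→5/3; new cluster MOPW
  updated: d(D,MOPW)=7, d(F,MOPW)=18, d(MOPW,S)=14
step 4: merge (D,S) at d=11, Q=-64; branch lengths D→3, S→8; new cluster DS
  updated: d(DS,F)=16, d(DS,MOPW)=5
step 5: merge (DS,F) at d=16, Q=-39; branch lengths DS→3/2, F→29/2; new cluster DFS
  updated: d(DFS,MOPW)=7/2
step 6: merge (DFS,MOPW) at d=7/2; branch lengths DFS→7/4, MOPW→7/4; new cluster DFMOPSW
final tree: (((D:3,S:8):3/2,F:29/2):7/4,((M:29/10,P:-19/10):41/6,(O:9/4,W:11/4):5/3):7/4)
total length: 45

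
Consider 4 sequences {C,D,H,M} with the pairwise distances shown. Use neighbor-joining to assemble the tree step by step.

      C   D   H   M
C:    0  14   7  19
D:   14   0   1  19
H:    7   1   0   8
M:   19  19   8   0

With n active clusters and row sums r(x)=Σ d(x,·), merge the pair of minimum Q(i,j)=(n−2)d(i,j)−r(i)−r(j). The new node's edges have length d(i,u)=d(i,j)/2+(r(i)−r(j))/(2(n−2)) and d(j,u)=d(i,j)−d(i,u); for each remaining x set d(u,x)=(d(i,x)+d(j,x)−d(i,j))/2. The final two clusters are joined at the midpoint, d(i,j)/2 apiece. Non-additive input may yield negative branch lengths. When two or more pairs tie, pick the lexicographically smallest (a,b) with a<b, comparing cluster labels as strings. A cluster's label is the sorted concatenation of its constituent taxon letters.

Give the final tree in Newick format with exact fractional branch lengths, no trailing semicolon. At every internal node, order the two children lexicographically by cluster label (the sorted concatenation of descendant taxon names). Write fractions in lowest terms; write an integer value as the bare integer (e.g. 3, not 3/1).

iteration 1: select C,M (d=19, Q=-48); attach at lengths (8, 11); label the merged cluster CM
  updated: d(CM,D)=7, d(CM,H)=-2
iteration 2: select CM,D (d=7, Q=-6); attach at lengths (2, 5); label the merged cluster CDM
  updated: d(CDM,H)=-4
iteration 3: select CDM,H (d=-4); attach at lengths (-2, -2); label the merged cluster CDHM
final tree: (((C:8,M:11):2,D:5):-2,H:-2)
total length: 22

(((C:8,M:11):2,D:5):-2,H:-2)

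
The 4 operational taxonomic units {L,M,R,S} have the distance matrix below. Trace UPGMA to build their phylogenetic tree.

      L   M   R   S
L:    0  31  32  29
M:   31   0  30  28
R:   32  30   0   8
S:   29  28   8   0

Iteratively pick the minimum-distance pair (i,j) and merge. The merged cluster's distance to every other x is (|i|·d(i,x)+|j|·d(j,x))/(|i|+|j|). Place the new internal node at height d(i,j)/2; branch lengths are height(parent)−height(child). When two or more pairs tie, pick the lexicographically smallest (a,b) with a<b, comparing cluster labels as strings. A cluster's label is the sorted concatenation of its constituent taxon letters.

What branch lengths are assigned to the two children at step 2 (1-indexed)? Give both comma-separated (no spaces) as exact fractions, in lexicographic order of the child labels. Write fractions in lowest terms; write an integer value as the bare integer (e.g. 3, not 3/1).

step 1: merge (R,S) at d=8; branch lengths R→4, S→4; new cluster RS
  updated: d(L,RS)=61/2, d(M,RS)=29
step 2: merge (M,RS) at d=29; branch lengths M→29/2, RS→21/2; new cluster MRS
  updated: d(L,MRS)=92/3
step 3: merge (L,MRS) at d=92/3; branch lengths L→46/3, MRS→5/6; new cluster LMRS
final tree: (L:46/3,(M:29/2,(R:4,S:4):21/2):5/6)
total length: 295/6

29/2,21/2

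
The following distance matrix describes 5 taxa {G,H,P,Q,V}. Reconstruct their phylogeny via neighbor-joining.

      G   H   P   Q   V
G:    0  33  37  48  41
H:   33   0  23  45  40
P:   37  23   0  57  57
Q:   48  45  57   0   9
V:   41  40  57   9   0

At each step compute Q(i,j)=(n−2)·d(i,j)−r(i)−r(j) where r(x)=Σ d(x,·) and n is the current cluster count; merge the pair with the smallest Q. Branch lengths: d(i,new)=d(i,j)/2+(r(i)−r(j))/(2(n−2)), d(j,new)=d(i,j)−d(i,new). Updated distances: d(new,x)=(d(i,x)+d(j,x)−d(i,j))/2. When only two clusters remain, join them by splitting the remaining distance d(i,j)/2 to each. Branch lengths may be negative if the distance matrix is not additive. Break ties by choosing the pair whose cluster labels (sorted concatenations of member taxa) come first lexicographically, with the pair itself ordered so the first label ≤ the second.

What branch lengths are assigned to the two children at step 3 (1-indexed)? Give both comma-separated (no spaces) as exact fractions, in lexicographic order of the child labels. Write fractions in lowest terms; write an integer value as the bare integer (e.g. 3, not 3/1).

69/8,55/8

step 1: merge (Q,V) at d=9, Q=-279; branch lengths Q→13/2, V→5/2; new cluster QV
  updated: d(G,QV)=40, d(H,QV)=38, d(P,QV)=105/2
step 2: merge (G,QV) at d=40, Q=-321/2; branch lengths G→119/8, QV→201/8; new cluster GQV
  updated: d(GQV,H)=31/2, d(GQV,P)=99/4
step 3: merge (GQV,H) at d=31/2, Q=-253/4; branch lengths GQV→69/8, H→55/8; new cluster GHQV
  updated: d(GHQV,P)=129/8
step 4: merge (GHQV,P) at d=129/8; branch lengths GHQV→129/16, P→129/16; new cluster GHPQV
final tree: (((G:119/8,(Q:13/2,V:5/2):201/8):69/8,H:55/8):129/16,P:129/16)
total length: 645/8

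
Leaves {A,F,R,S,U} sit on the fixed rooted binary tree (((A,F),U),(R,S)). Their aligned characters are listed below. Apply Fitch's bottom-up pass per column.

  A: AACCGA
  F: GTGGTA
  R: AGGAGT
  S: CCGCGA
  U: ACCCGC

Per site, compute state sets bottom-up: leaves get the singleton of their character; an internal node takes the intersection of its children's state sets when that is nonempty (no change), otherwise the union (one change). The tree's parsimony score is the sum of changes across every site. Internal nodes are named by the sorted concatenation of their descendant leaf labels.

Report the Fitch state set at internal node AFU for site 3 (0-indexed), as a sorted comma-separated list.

C

site 0, node AF: A={A} ∪ F={G} → {A,G} (+1)
site 0, node AFU: AF={A,G} ∩ U={A} → {A} (+0)
site 0, node RS: R={A} ∪ S={C} → {A,C} (+1)
site 0, node AFRSU: AFU={A} ∩ RS={A,C} → {A} (+0)
site 1, node AF: A={A} ∪ F={T} → {A,T} (+1)
site 1, node AFU: AF={A,T} ∪ U={C} → {A,C,T} (+1)
site 1, node RS: R={G} ∪ S={C} → {C,G} (+1)
site 1, node AFRSU: AFU={A,C,T} ∩ RS={C,G} → {C} (+0)
site 2, node AF: A={C} ∪ F={G} → {C,G} (+1)
site 2, node AFU: AF={C,G} ∩ U={C} → {C} (+0)
site 2, node RS: R={G} ∩ S={G} → {G} (+0)
site 2, node AFRSU: AFU={C} ∪ RS={G} → {C,G} (+1)
site 3, node AF: A={C} ∪ F={G} → {C,G} (+1)
site 3, node AFU: AF={C,G} ∩ U={C} → {C} (+0)
site 3, node RS: R={A} ∪ S={C} → {A,C} (+1)
site 3, node AFRSU: AFU={C} ∩ RS={A,C} → {C} (+0)
site 4, node AF: A={G} ∪ F={T} → {G,T} (+1)
site 4, node AFU: AF={G,T} ∩ U={G} → {G} (+0)
site 4, node RS: R={G} ∩ S={G} → {G} (+0)
site 4, node AFRSU: AFU={G} ∩ RS={G} → {G} (+0)
site 5, node AF: A={A} ∩ F={A} → {A} (+0)
site 5, node AFU: AF={A} ∪ U={C} → {A,C} (+1)
site 5, node RS: R={T} ∪ S={A} → {A,T} (+1)
site 5, node AFRSU: AFU={A,C} ∩ RS={A,T} → {A} (+0)
per-site changes: [2, 3, 2, 2, 1, 2]; total = 12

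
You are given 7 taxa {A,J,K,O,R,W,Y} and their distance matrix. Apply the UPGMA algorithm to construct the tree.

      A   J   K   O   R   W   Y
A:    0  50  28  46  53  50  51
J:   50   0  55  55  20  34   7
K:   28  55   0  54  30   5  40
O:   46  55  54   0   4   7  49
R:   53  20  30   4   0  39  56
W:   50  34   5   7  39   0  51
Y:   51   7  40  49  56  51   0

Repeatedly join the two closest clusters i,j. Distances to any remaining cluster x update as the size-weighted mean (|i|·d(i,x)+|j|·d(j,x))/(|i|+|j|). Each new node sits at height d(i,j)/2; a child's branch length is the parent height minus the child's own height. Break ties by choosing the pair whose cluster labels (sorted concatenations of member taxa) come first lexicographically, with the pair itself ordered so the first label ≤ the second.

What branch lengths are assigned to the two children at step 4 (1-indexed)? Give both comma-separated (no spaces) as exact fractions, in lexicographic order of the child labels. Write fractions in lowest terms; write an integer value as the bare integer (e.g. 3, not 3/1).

55/4,57/4

step 1: merge (O,R) at d=4; branch lengths O→2, R→2; new cluster OR
  updated: d(A,OR)=99/2, d(J,OR)=75/2, d(K,OR)=42, d(OR,W)=23, d(OR,Y)=105/2
step 2: merge (K,W) at d=5; branch lengths K→5/2, W→5/2; new cluster KW
  updated: d(A,KW)=39, d(J,KW)=89/2, d(KW,OR)=65/2, d(KW,Y)=91/2
step 3: merge (J,Y) at d=7; branch lengths J→7/2, Y→7/2; new cluster JY
  updated: d(A,JY)=101/2, d(JY,KW)=45, d(JY,OR)=45
step 4: merge (KW,OR) at d=65/2; branch lengths KW→55/4, OR→57/4; new cluster KORW
  updated: d(A,KORW)=177/4, d(JY,KORW)=45
step 5: merge (A,KORW) at d=177/4; branch lengths A→177/8, KORW→47/8; new cluster AKORW
  updated: d(AKORW,JY)=461/10
step 6: merge (AKORW,JY) at d=461/10; branch lengths AKORW→37/40, JY→391/20; new cluster AJKORWY
final tree: ((A:177/8,((K:5/2,W:5/2):55/4,(O:2,R:2):57/4):47/8):37/40,(J:7/2,Y:7/2):391/20)
total length: 3699/40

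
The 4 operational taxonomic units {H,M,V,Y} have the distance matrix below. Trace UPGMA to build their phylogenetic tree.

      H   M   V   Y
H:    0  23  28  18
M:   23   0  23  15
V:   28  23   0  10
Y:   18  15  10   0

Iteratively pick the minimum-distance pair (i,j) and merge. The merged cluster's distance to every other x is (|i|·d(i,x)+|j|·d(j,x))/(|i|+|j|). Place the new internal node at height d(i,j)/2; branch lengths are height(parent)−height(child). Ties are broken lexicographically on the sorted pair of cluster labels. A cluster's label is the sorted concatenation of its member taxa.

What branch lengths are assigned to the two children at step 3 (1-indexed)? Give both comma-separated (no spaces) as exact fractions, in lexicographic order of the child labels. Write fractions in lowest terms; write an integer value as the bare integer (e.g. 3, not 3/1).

iteration 1: select V,Y (d=10); attach at lengths (5, 5); label the merged cluster VY
  updated: d(H,VY)=23, d(M,VY)=19
iteration 2: select M,VY (d=19); attach at lengths (19/2, 9/2); label the merged cluster MVY
  updated: d(H,MVY)=23
iteration 3: select H,MVY (d=23); attach at lengths (23/2, 2); label the merged cluster HMVY
final tree: (H:23/2,(M:19/2,(V:5,Y:5):9/2):2)
total length: 75/2

23/2,2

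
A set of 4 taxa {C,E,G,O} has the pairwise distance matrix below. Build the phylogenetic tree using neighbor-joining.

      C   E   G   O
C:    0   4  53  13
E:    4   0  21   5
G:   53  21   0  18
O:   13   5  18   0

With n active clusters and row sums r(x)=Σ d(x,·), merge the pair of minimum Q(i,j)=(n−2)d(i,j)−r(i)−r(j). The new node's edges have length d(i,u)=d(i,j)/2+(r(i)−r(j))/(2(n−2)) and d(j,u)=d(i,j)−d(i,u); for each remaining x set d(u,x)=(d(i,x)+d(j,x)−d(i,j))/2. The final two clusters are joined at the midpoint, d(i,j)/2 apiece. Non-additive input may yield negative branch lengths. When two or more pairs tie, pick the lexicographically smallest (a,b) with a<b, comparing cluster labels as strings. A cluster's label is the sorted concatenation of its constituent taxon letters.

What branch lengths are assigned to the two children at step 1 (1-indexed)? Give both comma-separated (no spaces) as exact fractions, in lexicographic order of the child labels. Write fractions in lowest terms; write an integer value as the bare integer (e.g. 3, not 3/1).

1. join C+E (d=4, Q=-92) ⇒ CE; edges |C|=12, |E|=-8
  updated: d(CE,G)=35, d(CE,O)=7
2. join CE+G (d=35, Q=-60) ⇒ CEG; edges |CE|=12, |G|=23
  updated: d(CEG,O)=-5
3. join CEG+O (d=-5) ⇒ CEGO; edges |CEG|=-5/2, |O|=-5/2
final tree: (((C:12,E:-8):12,G:23):-5/2,O:-5/2)
total length: 34

12,-8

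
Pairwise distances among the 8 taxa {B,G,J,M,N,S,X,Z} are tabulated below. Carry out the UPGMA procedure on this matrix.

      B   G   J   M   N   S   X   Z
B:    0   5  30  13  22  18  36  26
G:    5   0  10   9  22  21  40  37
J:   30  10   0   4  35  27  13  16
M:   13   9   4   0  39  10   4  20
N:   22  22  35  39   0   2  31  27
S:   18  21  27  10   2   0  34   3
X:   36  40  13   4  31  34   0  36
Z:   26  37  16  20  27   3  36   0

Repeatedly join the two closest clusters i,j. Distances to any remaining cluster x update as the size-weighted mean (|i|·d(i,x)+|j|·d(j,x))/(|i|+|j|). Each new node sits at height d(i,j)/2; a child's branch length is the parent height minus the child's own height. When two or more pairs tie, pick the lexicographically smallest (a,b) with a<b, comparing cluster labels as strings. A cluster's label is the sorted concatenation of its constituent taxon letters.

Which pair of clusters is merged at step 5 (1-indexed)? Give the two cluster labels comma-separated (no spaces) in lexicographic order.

NS,Z

iteration 1: select N,S (d=2); attach at lengths (1, 1); label the merged cluster NS
  updated: d(B,NS)=20, d(G,NS)=43/2, d(J,NS)=31, d(M,NS)=49/2, d(NS,X)=65/2, d(NS,Z)=15
iteration 2: select J,M (d=4); attach at lengths (2, 2); label the merged cluster JM
  updated: d(B,JM)=43/2, d(G,JM)=19/2, d(JM,NS)=111/4, d(JM,X)=17/2, d(JM,Z)=18
iteration 3: select B,G (d=5); attach at lengths (5/2, 5/2); label the merged cluster BG
  updated: d(BG,JM)=31/2, d(BG,NS)=83/4, d(BG,X)=38, d(BG,Z)=63/2
iteration 4: select JM,X (d=17/2); attach at lengths (9/4, 17/4); label the merged cluster JMX
  updated: d(BG,JMX)=23, d(JMX,NS)=88/3, d(JMX,Z)=24
iteration 5: select NS,Z (d=15); attach at lengths (13/2, 15/2); label the merged cluster NSZ
  updated: d(BG,NSZ)=73/3, d(JMX,NSZ)=248/9
iteration 6: select BG,JMX (d=23); attach at lengths (9, 29/4); label the merged cluster BGJMX
  updated: d(BGJMX,NSZ)=394/15
iteration 7: select BGJMX,NSZ (d=394/15); attach at lengths (49/30, 169/30); label the merged cluster BGJMNSXZ
final tree: (((B:5/2,G:5/2):9,((J:2,M:2):9/4,X:17/4):29/4):49/30,((N:1,S:1):13/2,Z:15/2):169/30)
total length: 3301/60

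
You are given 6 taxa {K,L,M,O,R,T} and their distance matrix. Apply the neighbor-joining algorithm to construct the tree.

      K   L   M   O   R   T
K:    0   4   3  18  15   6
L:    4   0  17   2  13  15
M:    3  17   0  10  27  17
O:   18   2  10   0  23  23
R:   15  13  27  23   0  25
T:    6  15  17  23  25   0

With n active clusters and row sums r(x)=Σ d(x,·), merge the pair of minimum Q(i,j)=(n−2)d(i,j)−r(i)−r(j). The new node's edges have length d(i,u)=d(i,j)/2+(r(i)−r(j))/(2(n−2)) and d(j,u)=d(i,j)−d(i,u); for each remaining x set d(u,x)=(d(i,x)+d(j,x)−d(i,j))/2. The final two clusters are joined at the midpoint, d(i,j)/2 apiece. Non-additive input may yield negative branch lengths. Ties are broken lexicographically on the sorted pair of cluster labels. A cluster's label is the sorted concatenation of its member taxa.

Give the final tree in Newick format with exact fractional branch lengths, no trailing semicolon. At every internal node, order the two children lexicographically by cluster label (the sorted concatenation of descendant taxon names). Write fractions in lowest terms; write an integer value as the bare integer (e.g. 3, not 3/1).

iteration 1: select L,O (d=2, Q=-119); attach at lengths (-17/8, 33/8); label the merged cluster LO
  updated: d(K,LO)=10, d(LO,M)=25/2, d(LO,R)=17, d(LO,T)=18
iteration 2: select LO,R (d=17, Q=-181/2); attach at lengths (49/12, 155/12); label the merged cluster LOR
  updated: d(K,LOR)=4, d(LOR,M)=45/4, d(LOR,T)=13
iteration 3: select K,M (d=3, Q=-153/4); attach at lengths (-49/16, 97/16); label the merged cluster KM
  updated: d(KM,LOR)=49/8, d(KM,T)=10
iteration 4: select KM,LOR (d=49/8, Q=-233/8); attach at lengths (25/16, 73/16); label the merged cluster KLMOR
  updated: d(KLMOR,T)=135/16
iteration 5: select KLMOR,T (d=135/16); attach at lengths (135/32, 135/32); label the merged cluster KLMORT
final tree: (((K:-49/16,M:97/16):25/16,((L:-17/8,O:33/8):49/12,R:155/12):73/16):135/32,T:135/32)
total length: 585/16

(((K:-49/16,M:97/16):25/16,((L:-17/8,O:33/8):49/12,R:155/12):73/16):135/32,T:135/32)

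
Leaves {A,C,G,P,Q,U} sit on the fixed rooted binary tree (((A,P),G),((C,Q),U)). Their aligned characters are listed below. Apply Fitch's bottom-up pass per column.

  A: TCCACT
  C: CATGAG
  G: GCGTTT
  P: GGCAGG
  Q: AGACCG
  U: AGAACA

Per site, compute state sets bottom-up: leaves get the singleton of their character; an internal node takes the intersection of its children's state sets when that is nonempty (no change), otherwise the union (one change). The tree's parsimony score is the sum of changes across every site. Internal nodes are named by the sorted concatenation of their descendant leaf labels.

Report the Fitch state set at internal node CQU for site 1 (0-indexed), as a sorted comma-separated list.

G

site 0, node AP: A={T} ∪ P={G} → {G,T} (+1)
site 0, node AGP: AP={G,T} ∩ G={G} → {G} (+0)
site 0, node CQ: C={C} ∪ Q={A} → {A,C} (+1)
site 0, node CQU: CQ={A,C} ∩ U={A} → {A} (+0)
site 0, node ACGPQU: AGP={G} ∪ CQU={A} → {A,G} (+1)
site 1, node AP: A={C} ∪ P={G} → {C,G} (+1)
site 1, node AGP: AP={C,G} ∩ G={C} → {C} (+0)
site 1, node CQ: C={A} ∪ Q={G} → {A,G} (+1)
site 1, node CQU: CQ={A,G} ∩ U={G} → {G} (+0)
site 1, node ACGPQU: AGP={C} ∪ CQU={G} → {C,G} (+1)
site 2, node AP: A={C} ∩ P={C} → {C} (+0)
site 2, node AGP: AP={C} ∪ G={G} → {C,G} (+1)
site 2, node CQ: C={T} ∪ Q={A} → {A,T} (+1)
site 2, node CQU: CQ={A,T} ∩ U={A} → {A} (+0)
site 2, node ACGPQU: AGP={C,G} ∪ CQU={A} → {A,C,G} (+1)
site 3, node AP: A={A} ∩ P={A} → {A} (+0)
site 3, node AGP: AP={A} ∪ G={T} → {A,T} (+1)
site 3, node CQ: C={G} ∪ Q={C} → {C,G} (+1)
site 3, node CQU: CQ={C,G} ∪ U={A} → {A,C,G} (+1)
site 3, node ACGPQU: AGP={A,T} ∩ CQU={A,C,G} → {A} (+0)
site 4, node AP: A={C} ∪ P={G} → {C,G} (+1)
site 4, node AGP: AP={C,G} ∪ G={T} → {C,G,T} (+1)
site 4, node CQ: C={A} ∪ Q={C} → {A,C} (+1)
site 4, node CQU: CQ={A,C} ∩ U={C} → {C} (+0)
site 4, node ACGPQU: AGP={C,G,T} ∩ CQU={C} → {C} (+0)
site 5, node AP: A={T} ∪ P={G} → {G,T} (+1)
site 5, node AGP: AP={G,T} ∩ G={T} → {T} (+0)
site 5, node CQ: C={G} ∩ Q={G} → {G} (+0)
site 5, node CQU: CQ={G} ∪ U={A} → {A,G} (+1)
site 5, node ACGPQU: AGP={T} ∪ CQU={A,G} → {A,G,T} (+1)
per-site changes: [3, 3, 3, 3, 3, 3]; total = 18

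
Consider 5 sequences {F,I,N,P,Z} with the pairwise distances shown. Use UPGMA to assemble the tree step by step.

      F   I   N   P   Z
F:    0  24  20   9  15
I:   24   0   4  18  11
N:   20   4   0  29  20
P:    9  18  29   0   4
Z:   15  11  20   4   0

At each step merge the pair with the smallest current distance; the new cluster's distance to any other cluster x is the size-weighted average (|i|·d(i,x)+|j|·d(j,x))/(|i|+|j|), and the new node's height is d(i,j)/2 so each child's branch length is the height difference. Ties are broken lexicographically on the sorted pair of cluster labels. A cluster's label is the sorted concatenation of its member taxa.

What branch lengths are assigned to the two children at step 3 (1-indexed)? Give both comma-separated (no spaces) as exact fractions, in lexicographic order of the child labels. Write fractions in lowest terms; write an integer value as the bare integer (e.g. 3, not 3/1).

step 1: merge (I,N) at d=4; branch lengths I→2, N→2; new cluster IN
  updated: d(F,IN)=22, d(IN,P)=47/2, d(IN,Z)=31/2
step 2: merge (P,Z) at d=4; branch lengths P→2, Z→2; new cluster PZ
  updated: d(F,PZ)=12, d(IN,PZ)=39/2
step 3: merge (F,PZ) at d=12; branch lengths F→6, PZ→4; new cluster FPZ
  updated: d(FPZ,IN)=61/3
step 4: merge (FPZ,IN) at d=61/3; branch lengths FPZ→25/6, IN→49/6; new cluster FINPZ
final tree: ((F:6,(P:2,Z:2):4):25/6,(I:2,N:2):49/6)
total length: 91/3

6,4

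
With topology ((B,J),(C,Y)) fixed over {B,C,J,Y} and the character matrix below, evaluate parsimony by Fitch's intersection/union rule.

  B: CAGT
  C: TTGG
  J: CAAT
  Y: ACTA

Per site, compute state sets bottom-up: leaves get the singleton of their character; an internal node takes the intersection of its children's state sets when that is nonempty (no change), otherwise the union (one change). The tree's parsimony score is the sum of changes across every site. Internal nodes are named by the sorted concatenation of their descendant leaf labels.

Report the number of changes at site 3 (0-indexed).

site 0, node BJ: B={C} ∩ J={C} → {C} (+0)
site 0, node CY: C={T} ∪ Y={A} → {A,T} (+1)
site 0, node BCJY: BJ={C} ∪ CY={A,T} → {A,C,T} (+1)
site 1, node BJ: B={A} ∩ J={A} → {A} (+0)
site 1, node CY: C={T} ∪ Y={C} → {C,T} (+1)
site 1, node BCJY: BJ={A} ∪ CY={C,T} → {A,C,T} (+1)
site 2, node BJ: B={G} ∪ J={A} → {A,G} (+1)
site 2, node CY: C={G} ∪ Y={T} → {G,T} (+1)
site 2, node BCJY: BJ={A,G} ∩ CY={G,T} → {G} (+0)
site 3, node BJ: B={T} ∩ J={T} → {T} (+0)
site 3, node CY: C={G} ∪ Y={A} → {A,G} (+1)
site 3, node BCJY: BJ={T} ∪ CY={A,G} → {A,G,T} (+1)
per-site changes: [2, 2, 2, 2]; total = 8

2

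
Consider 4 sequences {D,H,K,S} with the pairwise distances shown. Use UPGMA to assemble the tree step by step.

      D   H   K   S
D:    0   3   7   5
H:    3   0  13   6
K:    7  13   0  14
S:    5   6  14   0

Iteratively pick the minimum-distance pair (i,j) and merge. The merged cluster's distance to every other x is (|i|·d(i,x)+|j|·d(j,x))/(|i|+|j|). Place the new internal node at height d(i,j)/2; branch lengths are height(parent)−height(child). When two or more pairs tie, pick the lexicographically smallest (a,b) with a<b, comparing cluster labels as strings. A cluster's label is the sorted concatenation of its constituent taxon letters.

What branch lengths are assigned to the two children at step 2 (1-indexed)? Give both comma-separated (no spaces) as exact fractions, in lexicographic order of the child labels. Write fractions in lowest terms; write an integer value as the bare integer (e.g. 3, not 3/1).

5/4,11/4

1. join D+H (d=3) ⇒ DH; edges |D|=3/2, |H|=3/2
  updated: d(DH,K)=10, d(DH,S)=11/2
2. join DH+S (d=11/2) ⇒ DHS; edges |DH|=5/4, |S|=11/4
  updated: d(DHS,K)=34/3
3. join DHS+K (d=34/3) ⇒ DHKS; edges |DHS|=35/12, |K|=17/3
final tree: (((D:3/2,H:3/2):5/4,S:11/4):35/12,K:17/3)
total length: 187/12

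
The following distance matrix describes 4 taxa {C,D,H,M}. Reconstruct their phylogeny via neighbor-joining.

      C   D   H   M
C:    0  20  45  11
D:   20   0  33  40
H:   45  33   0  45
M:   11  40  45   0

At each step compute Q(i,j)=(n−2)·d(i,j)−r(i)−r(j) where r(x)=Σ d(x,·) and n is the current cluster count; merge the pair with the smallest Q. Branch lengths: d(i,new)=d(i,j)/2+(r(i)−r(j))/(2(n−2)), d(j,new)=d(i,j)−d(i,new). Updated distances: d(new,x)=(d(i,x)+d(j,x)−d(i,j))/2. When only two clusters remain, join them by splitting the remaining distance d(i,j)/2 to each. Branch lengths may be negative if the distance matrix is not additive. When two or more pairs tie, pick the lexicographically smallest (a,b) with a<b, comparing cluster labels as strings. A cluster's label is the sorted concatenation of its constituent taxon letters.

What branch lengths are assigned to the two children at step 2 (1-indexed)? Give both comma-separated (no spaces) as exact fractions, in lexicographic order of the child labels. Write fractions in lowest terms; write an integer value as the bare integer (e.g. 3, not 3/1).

1. join C+M (d=11, Q=-150) ⇒ CM; edges |C|=1/2, |M|=21/2
  updated: d(CM,D)=49/2, d(CM,H)=79/2
2. join CM+D (d=49/2, Q=-97) ⇒ CDM; edges |CM|=31/2, |D|=9
  updated: d(CDM,H)=24
3. join CDM+H (d=24) ⇒ CDHM; edges |CDM|=12, |H|=12
final tree: (((C:1/2,M:21/2):31/2,D:9):12,H:12)
total length: 119/2

31/2,9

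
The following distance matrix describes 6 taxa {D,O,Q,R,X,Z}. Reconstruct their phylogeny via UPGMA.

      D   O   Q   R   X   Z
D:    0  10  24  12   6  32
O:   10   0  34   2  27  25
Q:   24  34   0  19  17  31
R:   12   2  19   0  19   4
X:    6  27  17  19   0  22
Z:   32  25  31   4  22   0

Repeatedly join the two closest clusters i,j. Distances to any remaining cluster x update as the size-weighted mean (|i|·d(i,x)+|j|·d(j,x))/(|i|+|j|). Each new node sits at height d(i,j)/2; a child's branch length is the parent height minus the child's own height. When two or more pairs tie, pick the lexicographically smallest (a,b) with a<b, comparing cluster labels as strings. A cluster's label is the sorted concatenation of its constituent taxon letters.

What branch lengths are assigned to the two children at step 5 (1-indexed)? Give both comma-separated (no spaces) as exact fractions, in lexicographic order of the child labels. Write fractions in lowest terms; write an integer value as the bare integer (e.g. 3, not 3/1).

7/3,25/2

iteration 1: select O,R (d=2); attach at lengths (1, 1); label the merged cluster OR
  updated: d(D,OR)=11, d(OR,Q)=53/2, d(OR,X)=23, d(OR,Z)=29/2
iteration 2: select D,X (d=6); attach at lengths (3, 3); label the merged cluster DX
  updated: d(DX,OR)=17, d(DX,Q)=41/2, d(DX,Z)=27
iteration 3: select OR,Z (d=29/2); attach at lengths (25/4, 29/4); label the merged cluster ORZ
  updated: d(DX,ORZ)=61/3, d(ORZ,Q)=28
iteration 4: select DX,ORZ (d=61/3); attach at lengths (43/6, 35/12); label the merged cluster DORXZ
  updated: d(DORXZ,Q)=25
iteration 5: select DORXZ,Q (d=25); attach at lengths (7/3, 25/2); label the merged cluster DOQRXZ
final tree: (((D:3,X:3):43/6,((O:1,R:1):25/4,Z:29/4):35/12):7/3,Q:25/2)
total length: 557/12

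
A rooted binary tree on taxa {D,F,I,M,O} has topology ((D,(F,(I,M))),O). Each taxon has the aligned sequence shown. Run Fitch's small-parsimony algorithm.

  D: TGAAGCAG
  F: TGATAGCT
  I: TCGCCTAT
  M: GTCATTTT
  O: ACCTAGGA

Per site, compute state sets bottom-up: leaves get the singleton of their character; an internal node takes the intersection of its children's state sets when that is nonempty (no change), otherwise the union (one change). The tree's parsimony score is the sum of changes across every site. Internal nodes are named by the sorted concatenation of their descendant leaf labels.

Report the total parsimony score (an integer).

21

site 0, node IM: I={T} ∪ M={G} → {G,T} (+1)
site 0, node FIM: F={T} ∩ IM={G,T} → {T} (+0)
site 0, node DFIM: D={T} ∩ FIM={T} → {T} (+0)
site 0, node DFIMO: DFIM={T} ∪ O={A} → {A,T} (+1)
site 1, node IM: I={C} ∪ M={T} → {C,T} (+1)
site 1, node FIM: F={G} ∪ IM={C,T} → {C,G,T} (+1)
site 1, node DFIM: D={G} ∩ FIM={C,G,T} → {G} (+0)
site 1, node DFIMO: DFIM={G} ∪ O={C} → {C,G} (+1)
site 2, node IM: I={G} ∪ M={C} → {C,G} (+1)
site 2, node FIM: F={A} ∪ IM={C,G} → {A,C,G} (+1)
site 2, node DFIM: D={A} ∩ FIM={A,C,G} → {A} (+0)
site 2, node DFIMO: DFIM={A} ∪ O={C} → {A,C} (+1)
site 3, node IM: I={C} ∪ M={A} → {A,C} (+1)
site 3, node FIM: F={T} ∪ IM={A,C} → {A,C,T} (+1)
site 3, node DFIM: D={A} ∩ FIM={A,C,T} → {A} (+0)
site 3, node DFIMO: DFIM={A} ∪ O={T} → {A,T} (+1)
site 4, node IM: I={C} ∪ M={T} → {C,T} (+1)
site 4, node FIM: F={A} ∪ IM={C,T} → {A,C,T} (+1)
site 4, node DFIM: D={G} ∪ FIM={A,C,T} → {A,C,G,T} (+1)
site 4, node DFIMO: DFIM={A,C,G,T} ∩ O={A} → {A} (+0)
site 5, node IM: I={T} ∩ M={T} → {T} (+0)
site 5, node FIM: F={G} ∪ IM={T} → {G,T} (+1)
site 5, node DFIM: D={C} ∪ FIM={G,T} → {C,G,T} (+1)
site 5, node DFIMO: DFIM={C,G,T} ∩ O={G} → {G} (+0)
site 6, node IM: I={A} ∪ M={T} → {A,T} (+1)
site 6, node FIM: F={C} ∪ IM={A,T} → {A,C,T} (+1)
site 6, node DFIM: D={A} ∩ FIM={A,C,T} → {A} (+0)
site 6, node DFIMO: DFIM={A} ∪ O={G} → {A,G} (+1)
site 7, node IM: I={T} ∩ M={T} → {T} (+0)
site 7, node FIM: F={T} ∩ IM={T} → {T} (+0)
site 7, node DFIM: D={G} ∪ FIM={T} → {G,T} (+1)
site 7, node DFIMO: DFIM={G,T} ∪ O={A} → {A,G,T} (+1)
per-site changes: [2, 3, 3, 3, 3, 2, 3, 2]; total = 21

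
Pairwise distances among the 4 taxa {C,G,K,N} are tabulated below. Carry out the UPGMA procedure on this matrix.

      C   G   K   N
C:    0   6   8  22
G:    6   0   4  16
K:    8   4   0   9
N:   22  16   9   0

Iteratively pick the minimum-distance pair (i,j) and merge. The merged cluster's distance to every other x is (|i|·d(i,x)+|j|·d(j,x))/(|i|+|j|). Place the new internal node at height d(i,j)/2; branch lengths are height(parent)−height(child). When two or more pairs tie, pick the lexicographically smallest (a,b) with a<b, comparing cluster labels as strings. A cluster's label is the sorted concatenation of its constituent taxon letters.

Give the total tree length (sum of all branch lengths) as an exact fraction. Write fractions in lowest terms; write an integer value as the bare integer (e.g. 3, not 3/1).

step 1: merge (G,K) at d=4; branch lengths G→2, K→2; new cluster GK
  updated: d(C,GK)=7, d(GK,N)=25/2
step 2: merge (C,GK) at d=7; branch lengths C→7/2, GK→3/2; new cluster CGK
  updated: d(CGK,N)=47/3
step 3: merge (CGK,N) at d=47/3; branch lengths CGK→13/3, N→47/6; new cluster CGKN
final tree: ((C:7/2,(G:2,K:2):3/2):13/3,N:47/6)
total length: 127/6

127/6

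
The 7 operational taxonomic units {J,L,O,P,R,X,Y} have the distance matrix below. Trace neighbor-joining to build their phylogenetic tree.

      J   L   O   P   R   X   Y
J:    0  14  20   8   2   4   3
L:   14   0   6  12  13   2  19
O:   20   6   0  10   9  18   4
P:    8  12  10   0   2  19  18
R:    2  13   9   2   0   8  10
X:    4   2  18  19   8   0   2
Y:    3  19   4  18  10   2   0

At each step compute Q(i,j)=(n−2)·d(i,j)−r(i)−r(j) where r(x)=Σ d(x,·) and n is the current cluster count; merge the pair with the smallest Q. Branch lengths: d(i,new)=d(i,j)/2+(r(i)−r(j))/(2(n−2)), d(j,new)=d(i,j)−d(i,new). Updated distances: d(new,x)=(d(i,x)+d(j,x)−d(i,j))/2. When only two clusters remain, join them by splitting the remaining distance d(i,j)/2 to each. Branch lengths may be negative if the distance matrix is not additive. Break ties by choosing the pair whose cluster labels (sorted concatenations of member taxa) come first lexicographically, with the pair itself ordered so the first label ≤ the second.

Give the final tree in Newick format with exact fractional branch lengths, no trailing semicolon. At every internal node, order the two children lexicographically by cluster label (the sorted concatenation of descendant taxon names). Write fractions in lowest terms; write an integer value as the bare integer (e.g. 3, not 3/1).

(((J:23/16,((L:23/10,X:-3/10):37/8,(O:51/16,Y:13/16):29/8):51/16):41/16,P:59/16):-27/32,R:-27/32)

step 1: merge (L,X) at d=2, Q=-109; branch lengths L→23/10, X→-3/10; new cluster LX
  updated: d(J,LX)=8, d(LX,O)=11, d(LX,P)=29/2, d(LX,R)=19/2, d(LX,Y)=19/2
step 2: merge (O,Y) at d=4, Q=-165/2; branch lengths O→51/16, Y→13/16; new cluster OY
  updated: d(J,OY)=19/2, d(LX,OY)=33/4, d(OY,P)=12, d(OY,R)=15/2
step 3: merge (LX,OY) at d=33/4, Q=-211/4; branch lengths LX→37/8, OY→29/8; new cluster LOXY
  updated: d(J,LOXY)=37/8, d(LOXY,P)=73/8, d(LOXY,R)=35/8
step 4: merge (J,LOXY) at d=37/8, Q=-47/2; branch lengths J→23/16, LOXY→51/16; new cluster JLOXY
  updated: d(JLOXY,P)=25/4, d(JLOXY,R)=7/8
step 5: merge (JLOXY,P) at d=25/4, Q=-73/8; branch lengths JLOXY→41/16, P→59/16; new cluster JLOPXY
  updated: d(JLOPXY,R)=-27/16
step 6: merge (JLOPXY,R) at d=-27/16; branch lengths JLOPXY→-27/32, R→-27/32; new cluster JLOPRXY
final tree: (((J:23/16,((L:23/10,X:-3/10):37/8,(O:51/16,Y:13/16):29/8):51/16):41/16,P:59/16):-27/32,R:-27/32)
total length: 375/16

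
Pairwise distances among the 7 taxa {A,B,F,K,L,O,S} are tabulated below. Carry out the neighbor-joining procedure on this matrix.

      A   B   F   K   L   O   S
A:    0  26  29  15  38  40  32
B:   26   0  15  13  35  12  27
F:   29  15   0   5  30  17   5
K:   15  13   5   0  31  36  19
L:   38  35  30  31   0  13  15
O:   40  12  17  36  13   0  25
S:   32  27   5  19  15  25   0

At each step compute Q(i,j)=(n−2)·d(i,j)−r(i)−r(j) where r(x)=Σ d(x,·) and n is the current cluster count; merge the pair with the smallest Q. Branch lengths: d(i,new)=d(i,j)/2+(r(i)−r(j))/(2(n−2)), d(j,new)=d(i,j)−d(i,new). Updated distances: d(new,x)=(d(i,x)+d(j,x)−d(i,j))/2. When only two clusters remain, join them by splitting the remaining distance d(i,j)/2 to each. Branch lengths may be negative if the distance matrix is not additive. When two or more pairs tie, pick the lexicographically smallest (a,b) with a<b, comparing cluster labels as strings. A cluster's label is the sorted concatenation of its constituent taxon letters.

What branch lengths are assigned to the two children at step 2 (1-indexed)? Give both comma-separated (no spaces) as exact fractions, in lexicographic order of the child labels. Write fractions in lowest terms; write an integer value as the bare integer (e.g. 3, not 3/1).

iteration 1: select L,O (d=13, Q=-240); attach at lengths (42/5, 23/5); label the merged cluster LO
  updated: d(A,LO)=65/2, d(B,LO)=17, d(F,LO)=17, d(K,LO)=27, d(LO,S)=27/2
iteration 2: select A,K (d=15, Q=-307/2); attach at lengths (231/16, 9/16); label the merged cluster AK
  updated: d(AK,B)=12, d(AK,F)=19/2, d(AK,LO)=89/4, d(AK,S)=18
iteration 3: select AK,B (d=12, Q=-387/4); attach at lengths (107/24, 181/24); label the merged cluster ABK
  updated: d(ABK,F)=25/4, d(ABK,LO)=109/8, d(ABK,S)=33/2
iteration 4: select ABK,LO (d=109/8, Q=-213/4); attach at lengths (39/8, 35/4); label the merged cluster ABKLO
  updated: d(ABKLO,F)=77/16, d(ABKLO,S)=131/16
iteration 5: select ABKLO,F (d=77/16, Q=-18); attach at lengths (4, 13/16); label the merged cluster ABFKLO
  updated: d(ABFKLO,S)=67/16
iteration 6: select ABFKLO,S (d=67/16); attach at lengths (67/32, 67/32); label the merged cluster ABFKLOS
final tree: (((((A:231/16,K:9/16):107/24,B:181/24):39/8,(L:42/5,O:23/5):35/4):4,F:13/16):67/32,S:67/32)
total length: 501/8

231/16,9/16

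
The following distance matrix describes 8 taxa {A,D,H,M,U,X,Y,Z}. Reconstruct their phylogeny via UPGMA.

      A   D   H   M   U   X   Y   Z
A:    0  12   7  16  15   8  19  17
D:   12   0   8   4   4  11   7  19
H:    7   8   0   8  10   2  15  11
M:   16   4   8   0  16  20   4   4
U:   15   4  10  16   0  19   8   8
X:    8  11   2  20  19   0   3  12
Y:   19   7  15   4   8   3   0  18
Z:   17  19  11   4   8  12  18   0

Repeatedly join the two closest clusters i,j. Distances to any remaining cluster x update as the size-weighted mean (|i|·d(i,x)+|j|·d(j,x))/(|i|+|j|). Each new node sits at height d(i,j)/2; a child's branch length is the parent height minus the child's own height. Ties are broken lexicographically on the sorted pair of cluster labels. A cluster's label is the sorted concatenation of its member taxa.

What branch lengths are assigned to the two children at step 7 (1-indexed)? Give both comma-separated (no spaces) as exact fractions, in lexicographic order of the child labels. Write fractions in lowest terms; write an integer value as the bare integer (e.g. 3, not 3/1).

iteration 1: select H,X (d=2); attach at lengths (1, 1); label the merged cluster HX
  updated: d(A,HX)=15/2, d(D,HX)=19/2, d(HX,M)=14, d(HX,U)=29/2, d(HX,Y)=9, d(HX,Z)=23/2
iteration 2: select D,M (d=4); attach at lengths (2, 2); label the merged cluster DM
  updated: d(A,DM)=14, d(DM,HX)=47/4, d(DM,U)=10, d(DM,Y)=11/2, d(DM,Z)=23/2
iteration 3: select DM,Y (d=11/2); attach at lengths (3/4, 11/4); label the merged cluster DMY
  updated: d(A,DMY)=47/3, d(DMY,HX)=65/6, d(DMY,U)=28/3, d(DMY,Z)=41/3
iteration 4: select A,HX (d=15/2); attach at lengths (15/4, 11/4); label the merged cluster AHX
  updated: d(AHX,DMY)=112/9, d(AHX,U)=44/3, d(AHX,Z)=40/3
iteration 5: select U,Z (d=8); attach at lengths (4, 4); label the merged cluster UZ
  updated: d(AHX,UZ)=14, d(DMY,UZ)=23/2
iteration 6: select DMY,UZ (d=23/2); attach at lengths (3, 7/4); label the merged cluster DMUYZ
  updated: d(AHX,DMUYZ)=196/15
iteration 7: select AHX,DMUYZ (d=196/15); attach at lengths (167/60, 47/60); label the merged cluster ADHMUXYZ
final tree: ((A:15/4,(H:1,X:1):11/4):167/60,(((D:2,M:2):3/4,Y:11/4):3,(U:4,Z:4):7/4):47/60)
total length: 1939/60

167/60,47/60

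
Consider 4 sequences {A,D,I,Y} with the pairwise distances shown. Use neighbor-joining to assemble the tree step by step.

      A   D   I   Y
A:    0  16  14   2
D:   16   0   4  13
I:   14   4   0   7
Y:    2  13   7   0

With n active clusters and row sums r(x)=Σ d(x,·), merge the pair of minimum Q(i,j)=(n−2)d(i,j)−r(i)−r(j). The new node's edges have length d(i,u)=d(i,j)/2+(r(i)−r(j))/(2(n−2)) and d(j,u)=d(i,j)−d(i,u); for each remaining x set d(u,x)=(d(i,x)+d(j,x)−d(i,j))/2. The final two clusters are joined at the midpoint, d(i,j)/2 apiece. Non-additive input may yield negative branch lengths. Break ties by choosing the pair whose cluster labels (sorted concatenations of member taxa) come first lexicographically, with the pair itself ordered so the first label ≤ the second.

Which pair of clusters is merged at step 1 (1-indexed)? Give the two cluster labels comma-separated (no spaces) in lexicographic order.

A,Y

iteration 1: select A,Y (d=2, Q=-50); attach at lengths (7/2, -3/2); label the merged cluster AY
  updated: d(AY,D)=27/2, d(AY,I)=19/2
iteration 2: select AY,D (d=27/2, Q=-27); attach at lengths (19/2, 4); label the merged cluster ADY
  updated: d(ADY,I)=0
iteration 3: select ADY,I (d=0); attach at lengths (0, 0); label the merged cluster ADIY
final tree: (((A:7/2,Y:-3/2):19/2,D:4):0,I:0)
total length: 31/2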